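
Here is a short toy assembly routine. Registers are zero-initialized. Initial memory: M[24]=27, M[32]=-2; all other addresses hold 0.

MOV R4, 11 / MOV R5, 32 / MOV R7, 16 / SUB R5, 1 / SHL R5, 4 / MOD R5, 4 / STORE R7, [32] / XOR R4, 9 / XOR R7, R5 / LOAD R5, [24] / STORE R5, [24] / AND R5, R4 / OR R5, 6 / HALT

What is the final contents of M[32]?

16

R4=11
R5=32
R7=16
R5=32-1=31
R5=31<<4=496
R5=496%4=0
STORE R7, [32] → M[32]=16
R4=11^9=2
R7=16^0=16
R5=M[24]=27
STORE R5, [24] → M[24]=27
R5=27&2=2
R5=2|6=6
halt.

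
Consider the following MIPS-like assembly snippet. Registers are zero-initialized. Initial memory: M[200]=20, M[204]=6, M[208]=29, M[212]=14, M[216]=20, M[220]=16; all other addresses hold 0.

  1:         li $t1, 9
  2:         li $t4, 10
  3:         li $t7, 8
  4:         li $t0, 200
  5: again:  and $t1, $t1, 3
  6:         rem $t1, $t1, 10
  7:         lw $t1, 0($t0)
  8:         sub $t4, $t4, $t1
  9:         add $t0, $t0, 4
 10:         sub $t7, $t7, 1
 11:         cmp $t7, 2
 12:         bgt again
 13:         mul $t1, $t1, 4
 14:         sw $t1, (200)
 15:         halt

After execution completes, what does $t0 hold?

224

li $t1, 9 → $t1=9
li $t4, 10 → $t4=10
li $t7, 8 → $t7=8
li $t0, 200 → $t0=200
and $t1, $t1, 3 → $t1=9&3=1
rem $t1, $t1, 10 → $t1=1%10=1
lw $t1, 0($t0) → $t1=M[200]=20
sub $t4, $t4, $t1 → $t4=10-20=-10
add $t0, $t0, 4 → $t0=200+4=204
sub $t7, $t7, 1 → $t7=8-1=7
cmp $t7, 2  (cmp 7,2)
bgt again: taken
and $t1, $t1, 3 → $t1=20&3=0
rem $t1, $t1, 10 → $t1=0%10=0
lw $t1, 0($t0) → $t1=M[204]=6
sub $t4, $t4, $t1 → $t4=(-10)-6=-16
add $t0, $t0, 4 → $t0=204+4=208
sub $t7, $t7, 1 → $t7=7-1=6
cmp $t7, 2  (cmp 6,2)
bgt again: taken
and $t1, $t1, 3 → $t1=6&3=2
rem $t1, $t1, 10 → $t1=2%10=2
lw $t1, 0($t0) → $t1=M[208]=29
sub $t4, $t4, $t1 → $t4=(-16)-29=-45
add $t0, $t0, 4 → $t0=208+4=212
sub $t7, $t7, 1 → $t7=6-1=5
cmp $t7, 2  (cmp 5,2)
bgt again: taken
and $t1, $t1, 3 → $t1=29&3=1
rem $t1, $t1, 10 → $t1=1%10=1
lw $t1, 0($t0) → $t1=M[212]=14
sub $t4, $t4, $t1 → $t4=(-45)-14=-59
add $t0, $t0, 4 → $t0=212+4=216
sub $t7, $t7, 1 → $t7=5-1=4
cmp $t7, 2  (cmp 4,2)
bgt again: taken
and $t1, $t1, 3 → $t1=14&3=2
rem $t1, $t1, 10 → $t1=2%10=2
lw $t1, 0($t0) → $t1=M[216]=20
sub $t4, $t4, $t1 → $t4=(-59)-20=-79
add $t0, $t0, 4 → $t0=216+4=220
sub $t7, $t7, 1 → $t7=4-1=3
cmp $t7, 2  (cmp 3,2)
bgt again: taken
and $t1, $t1, 3 → $t1=20&3=0
rem $t1, $t1, 10 → $t1=0%10=0
lw $t1, 0($t0) → $t1=M[220]=16
sub $t4, $t4, $t1 → $t4=(-79)-16=-95
add $t0, $t0, 4 → $t0=220+4=224
sub $t7, $t7, 1 → $t7=3-1=2
cmp $t7, 2  (cmp 2,2)
bgt again: not taken
mul $t1, $t1, 4 → $t1=16*4=64
sw $t1, (200) → M[200]=64
halt.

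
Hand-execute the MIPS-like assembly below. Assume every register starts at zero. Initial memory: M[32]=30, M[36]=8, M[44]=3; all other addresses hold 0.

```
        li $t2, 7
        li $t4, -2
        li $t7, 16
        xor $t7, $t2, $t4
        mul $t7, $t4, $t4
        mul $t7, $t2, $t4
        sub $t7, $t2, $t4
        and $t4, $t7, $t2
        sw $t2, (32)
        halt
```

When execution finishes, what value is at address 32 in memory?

after li $t2, 7: $t2=7
after li $t4, -2: $t4=-2
after li $t7, 16: $t7=16
after xor $t7, $t2, $t4: $t7=7^(-2)=-7
after mul $t7, $t4, $t4: $t7=(-2)*(-2)=4
after mul $t7, $t2, $t4: $t7=7*(-2)=-14
after sub $t7, $t2, $t4: $t7=7-(-2)=9
after and $t4, $t7, $t2: $t4=9&7=1
sw $t2, (32) → M[32]=7
halt.

7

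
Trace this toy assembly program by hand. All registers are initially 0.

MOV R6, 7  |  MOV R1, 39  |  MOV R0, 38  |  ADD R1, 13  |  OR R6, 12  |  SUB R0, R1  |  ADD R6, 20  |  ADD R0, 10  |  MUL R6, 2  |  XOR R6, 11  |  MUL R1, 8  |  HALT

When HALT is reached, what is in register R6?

77

MOV R6, 7 → R6=7
MOV R1, 39 → R1=39
MOV R0, 38 → R0=38
ADD R1, 13 → R1=39+13=52
OR R6, 12 → R6=7|12=15
SUB R0, R1 → R0=38-52=-14
ADD R6, 20 → R6=15+20=35
ADD R0, 10 → R0=(-14)+10=-4
MUL R6, 2 → R6=35*2=70
XOR R6, 11 → R6=70^11=77
MUL R1, 8 → R1=52*8=416
halt.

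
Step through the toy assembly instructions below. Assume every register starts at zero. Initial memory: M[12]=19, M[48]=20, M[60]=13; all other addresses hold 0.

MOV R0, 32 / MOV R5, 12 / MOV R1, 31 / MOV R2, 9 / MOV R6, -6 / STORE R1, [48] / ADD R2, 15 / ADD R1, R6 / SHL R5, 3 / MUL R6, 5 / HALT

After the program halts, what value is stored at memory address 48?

31

R0=32
R5=12
R1=31
R2=9
R6=-6
STORE R1, [48] → M[48]=31
R2=9+15=24
R1=31+(-6)=25
R5=12<<3=96
R6=(-6)*5=-30
halt.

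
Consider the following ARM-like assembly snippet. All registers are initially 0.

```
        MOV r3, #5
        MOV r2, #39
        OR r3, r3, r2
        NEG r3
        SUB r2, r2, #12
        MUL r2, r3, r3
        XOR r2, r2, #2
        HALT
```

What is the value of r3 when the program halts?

after MOV r3, #5: r3=5
after MOV r2, #39: r2=39
after OR r3, r3, r2: r3=5|39=39
after NEG r3: r3=-(39)=-39
after SUB r2, r2, #12: r2=39-12=27
after MUL r2, r3, r3: r2=(-39)*(-39)=1521
after XOR r2, r2, #2: r2=1521^2=1523
halt.

-39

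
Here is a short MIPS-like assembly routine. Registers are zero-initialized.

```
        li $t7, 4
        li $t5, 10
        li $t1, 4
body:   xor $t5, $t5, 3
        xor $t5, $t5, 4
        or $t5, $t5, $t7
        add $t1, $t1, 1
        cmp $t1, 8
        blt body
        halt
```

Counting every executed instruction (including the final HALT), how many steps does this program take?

$t7=4
$t5=10
$t1=4
$t5=10^3=9
$t5=9^4=13
$t5=13|4=13
$t1=4+1=5
cmp $t1, 8  (cmp 5,8)
blt body: taken
$t5=13^3=14
$t5=14^4=10
$t5=10|4=14
$t1=5+1=6
cmp $t1, 8  (cmp 6,8)
blt body: taken
$t5=14^3=13
$t5=13^4=9
$t5=9|4=13
$t1=6+1=7
cmp $t1, 8  (cmp 7,8)
blt body: taken
$t5=13^3=14
$t5=14^4=10
$t5=10|4=14
$t1=7+1=8
cmp $t1, 8  (cmp 8,8)
blt body: not taken
halt.
Total executed instructions: 28.

28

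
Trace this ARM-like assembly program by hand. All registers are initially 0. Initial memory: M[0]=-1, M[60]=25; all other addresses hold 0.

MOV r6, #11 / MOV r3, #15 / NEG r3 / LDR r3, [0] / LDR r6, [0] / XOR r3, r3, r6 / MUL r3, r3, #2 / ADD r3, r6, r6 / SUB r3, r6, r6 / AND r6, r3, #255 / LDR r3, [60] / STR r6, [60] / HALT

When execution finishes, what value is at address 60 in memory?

after MOV r6, #11: r6=11
after MOV r3, #15: r3=15
after NEG r3: r3=-(15)=-15
after LDR r3, [0]: r3=M[0]=-1
after LDR r6, [0]: r6=M[0]=-1
after XOR r3, r3, r6: r3=(-1)^(-1)=0
after MUL r3, r3, #2: r3=0*2=0
after ADD r3, r6, r6: r3=(-1)+(-1)=-2
after SUB r3, r6, r6: r3=(-1)-(-1)=0
after AND r6, r3, #255: r6=0&255=0
after LDR r3, [60]: r3=M[60]=25
STR r6, [60] → M[60]=0
halt.

0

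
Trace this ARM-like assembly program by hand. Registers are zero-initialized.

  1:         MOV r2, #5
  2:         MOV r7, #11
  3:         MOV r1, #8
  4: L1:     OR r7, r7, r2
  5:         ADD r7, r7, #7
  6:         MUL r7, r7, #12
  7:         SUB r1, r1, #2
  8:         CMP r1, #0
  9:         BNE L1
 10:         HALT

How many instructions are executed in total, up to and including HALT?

MOV r2, #5 → r2=5
MOV r7, #11 → r7=11
MOV r1, #8 → r1=8
OR r7, r7, r2 → r7=11|5=15
ADD r7, r7, #7 → r7=15+7=22
MUL r7, r7, #12 → r7=22*12=264
SUB r1, r1, #2 → r1=8-2=6
CMP r1, #0  (cmp 6,0)
BNE L1: taken
OR r7, r7, r2 → r7=264|5=269
ADD r7, r7, #7 → r7=269+7=276
MUL r7, r7, #12 → r7=276*12=3312
SUB r1, r1, #2 → r1=6-2=4
CMP r1, #0  (cmp 4,0)
BNE L1: taken
OR r7, r7, r2 → r7=3312|5=3317
ADD r7, r7, #7 → r7=3317+7=3324
MUL r7, r7, #12 → r7=3324*12=39888
SUB r1, r1, #2 → r1=4-2=2
CMP r1, #0  (cmp 2,0)
BNE L1: taken
OR r7, r7, r2 → r7=39888|5=39893
ADD r7, r7, #7 → r7=39893+7=39900
MUL r7, r7, #12 → r7=39900*12=478800
SUB r1, r1, #2 → r1=2-2=0
CMP r1, #0  (cmp 0,0)
BNE L1: not taken
halt.
Total executed instructions: 28.

28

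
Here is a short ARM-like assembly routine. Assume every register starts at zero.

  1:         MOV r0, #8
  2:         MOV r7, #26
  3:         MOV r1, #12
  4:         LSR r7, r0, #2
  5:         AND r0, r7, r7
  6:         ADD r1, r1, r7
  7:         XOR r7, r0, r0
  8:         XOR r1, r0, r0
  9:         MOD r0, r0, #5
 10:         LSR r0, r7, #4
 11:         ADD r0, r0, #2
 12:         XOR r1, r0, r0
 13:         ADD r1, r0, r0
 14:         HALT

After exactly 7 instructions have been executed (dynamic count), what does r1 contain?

after MOV r0, #8: r0=8
after MOV r7, #26: r7=26
after MOV r1, #12: r1=12
after LSR r7, r0, #2: r7=8>>2=2
after AND r0, r7, r7: r0=2&2=2
after ADD r1, r1, r7: r1=12+2=14
after XOR r7, r0, r0: r7=2^2=0
After step 7: r1 = 14.

14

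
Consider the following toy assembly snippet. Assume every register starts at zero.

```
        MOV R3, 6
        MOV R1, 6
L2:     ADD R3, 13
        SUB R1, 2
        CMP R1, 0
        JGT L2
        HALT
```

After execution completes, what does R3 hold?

45

R3=6
R1=6
R3=6+13=19
R1=6-2=4
CMP R1, 0  (cmp 4,0)
JGT L2: taken
R3=19+13=32
R1=4-2=2
CMP R1, 0  (cmp 2,0)
JGT L2: taken
R3=32+13=45
R1=2-2=0
CMP R1, 0  (cmp 0,0)
JGT L2: not taken
halt.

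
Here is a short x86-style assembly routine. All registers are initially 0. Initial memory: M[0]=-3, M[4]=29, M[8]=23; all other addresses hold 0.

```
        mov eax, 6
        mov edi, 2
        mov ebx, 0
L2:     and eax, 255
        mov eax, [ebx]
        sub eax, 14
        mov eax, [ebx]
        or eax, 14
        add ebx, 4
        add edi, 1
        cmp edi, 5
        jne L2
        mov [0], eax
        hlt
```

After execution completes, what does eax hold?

31

after mov eax, 6: eax=6
after mov edi, 2: edi=2
after mov ebx, 0: ebx=0
after and eax, 255: eax=6&255=6
after mov eax, [ebx]: eax=M[0]=-3
after sub eax, 14: eax=(-3)-14=-17
after mov eax, [ebx]: eax=M[0]=-3
after or eax, 14: eax=(-3)|14=-1
after add ebx, 4: ebx=0+4=4
after add edi, 1: edi=2+1=3
cmp edi, 5  (cmp 3,5)
jne L2: taken
after and eax, 255: eax=(-1)&255=255
after mov eax, [ebx]: eax=M[4]=29
after sub eax, 14: eax=29-14=15
after mov eax, [ebx]: eax=M[4]=29
after or eax, 14: eax=29|14=31
after add ebx, 4: ebx=4+4=8
after add edi, 1: edi=3+1=4
cmp edi, 5  (cmp 4,5)
jne L2: taken
after and eax, 255: eax=31&255=31
after mov eax, [ebx]: eax=M[8]=23
after sub eax, 14: eax=23-14=9
after mov eax, [ebx]: eax=M[8]=23
after or eax, 14: eax=23|14=31
after add ebx, 4: ebx=8+4=12
after add edi, 1: edi=4+1=5
cmp edi, 5  (cmp 5,5)
jne L2: not taken
mov [0], eax → M[0]=31
halt.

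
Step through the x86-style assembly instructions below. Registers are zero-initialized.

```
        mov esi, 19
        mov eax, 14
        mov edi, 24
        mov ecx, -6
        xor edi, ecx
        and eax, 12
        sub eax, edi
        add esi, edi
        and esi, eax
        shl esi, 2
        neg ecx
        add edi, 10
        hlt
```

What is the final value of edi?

-20

mov esi, 19 → esi=19
mov eax, 14 → eax=14
mov edi, 24 → edi=24
mov ecx, -6 → ecx=-6
xor edi, ecx → edi=24^(-6)=-30
and eax, 12 → eax=14&12=12
sub eax, edi → eax=12-(-30)=42
add esi, edi → esi=19+(-30)=-11
and esi, eax → esi=(-11)&42=32
shl esi, 2 → esi=32<<2=128
neg ecx → ecx=-(-6)=6
add edi, 10 → edi=(-30)+10=-20
halt.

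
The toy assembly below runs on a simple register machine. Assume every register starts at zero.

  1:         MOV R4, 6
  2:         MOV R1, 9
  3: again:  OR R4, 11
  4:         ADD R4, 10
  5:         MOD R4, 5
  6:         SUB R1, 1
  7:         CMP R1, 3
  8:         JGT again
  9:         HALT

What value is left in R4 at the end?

1

after MOV R4, 6: R4=6
after MOV R1, 9: R1=9
after OR R4, 11: R4=6|11=15
after ADD R4, 10: R4=15+10=25
after MOD R4, 5: R4=25%5=0
after SUB R1, 1: R1=9-1=8
CMP R1, 3  (cmp 8,3)
JGT again: taken
after OR R4, 11: R4=0|11=11
after ADD R4, 10: R4=11+10=21
after MOD R4, 5: R4=21%5=1
after SUB R1, 1: R1=8-1=7
CMP R1, 3  (cmp 7,3)
JGT again: taken
after OR R4, 11: R4=1|11=11
after ADD R4, 10: R4=11+10=21
after MOD R4, 5: R4=21%5=1
after SUB R1, 1: R1=7-1=6
CMP R1, 3  (cmp 6,3)
JGT again: taken
after OR R4, 11: R4=1|11=11
after ADD R4, 10: R4=11+10=21
after MOD R4, 5: R4=21%5=1
after SUB R1, 1: R1=6-1=5
CMP R1, 3  (cmp 5,3)
JGT again: taken
after OR R4, 11: R4=1|11=11
after ADD R4, 10: R4=11+10=21
after MOD R4, 5: R4=21%5=1
after SUB R1, 1: R1=5-1=4
CMP R1, 3  (cmp 4,3)
JGT again: taken
after OR R4, 11: R4=1|11=11
after ADD R4, 10: R4=11+10=21
after MOD R4, 5: R4=21%5=1
after SUB R1, 1: R1=4-1=3
CMP R1, 3  (cmp 3,3)
JGT again: not taken
halt.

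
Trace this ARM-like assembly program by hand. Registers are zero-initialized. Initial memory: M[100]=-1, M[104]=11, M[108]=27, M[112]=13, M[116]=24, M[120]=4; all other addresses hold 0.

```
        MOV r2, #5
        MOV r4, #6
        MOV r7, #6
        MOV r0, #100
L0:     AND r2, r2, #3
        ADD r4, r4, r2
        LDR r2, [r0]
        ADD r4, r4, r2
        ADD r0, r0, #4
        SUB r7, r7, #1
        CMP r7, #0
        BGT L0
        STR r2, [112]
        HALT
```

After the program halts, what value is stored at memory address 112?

4

after MOV r2, #5: r2=5
after MOV r4, #6: r4=6
after MOV r7, #6: r7=6
after MOV r0, #100: r0=100
after AND r2, r2, #3: r2=5&3=1
after ADD r4, r4, r2: r4=6+1=7
after LDR r2, [r0]: r2=M[100]=-1
after ADD r4, r4, r2: r4=7+(-1)=6
after ADD r0, r0, #4: r0=100+4=104
after SUB r7, r7, #1: r7=6-1=5
CMP r7, #0  (cmp 5,0)
BGT L0: taken
after AND r2, r2, #3: r2=(-1)&3=3
after ADD r4, r4, r2: r4=6+3=9
after LDR r2, [r0]: r2=M[104]=11
after ADD r4, r4, r2: r4=9+11=20
after ADD r0, r0, #4: r0=104+4=108
after SUB r7, r7, #1: r7=5-1=4
CMP r7, #0  (cmp 4,0)
BGT L0: taken
after AND r2, r2, #3: r2=11&3=3
after ADD r4, r4, r2: r4=20+3=23
after LDR r2, [r0]: r2=M[108]=27
after ADD r4, r4, r2: r4=23+27=50
after ADD r0, r0, #4: r0=108+4=112
after SUB r7, r7, #1: r7=4-1=3
CMP r7, #0  (cmp 3,0)
BGT L0: taken
after AND r2, r2, #3: r2=27&3=3
after ADD r4, r4, r2: r4=50+3=53
after LDR r2, [r0]: r2=M[112]=13
after ADD r4, r4, r2: r4=53+13=66
after ADD r0, r0, #4: r0=112+4=116
after SUB r7, r7, #1: r7=3-1=2
CMP r7, #0  (cmp 2,0)
BGT L0: taken
after AND r2, r2, #3: r2=13&3=1
after ADD r4, r4, r2: r4=66+1=67
after LDR r2, [r0]: r2=M[116]=24
after ADD r4, r4, r2: r4=67+24=91
after ADD r0, r0, #4: r0=116+4=120
after SUB r7, r7, #1: r7=2-1=1
CMP r7, #0  (cmp 1,0)
BGT L0: taken
after AND r2, r2, #3: r2=24&3=0
after ADD r4, r4, r2: r4=91+0=91
after LDR r2, [r0]: r2=M[120]=4
after ADD r4, r4, r2: r4=91+4=95
after ADD r0, r0, #4: r0=120+4=124
after SUB r7, r7, #1: r7=1-1=0
CMP r7, #0  (cmp 0,0)
BGT L0: not taken
STR r2, [112] → M[112]=4
halt.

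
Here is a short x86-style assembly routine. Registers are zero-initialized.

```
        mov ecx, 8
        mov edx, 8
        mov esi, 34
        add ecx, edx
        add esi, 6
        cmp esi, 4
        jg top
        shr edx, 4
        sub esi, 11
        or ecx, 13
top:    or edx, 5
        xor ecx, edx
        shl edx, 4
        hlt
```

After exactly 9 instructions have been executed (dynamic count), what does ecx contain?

29

mov ecx, 8 → ecx=8
mov edx, 8 → edx=8
mov esi, 34 → esi=34
add ecx, edx → ecx=8+8=16
add esi, 6 → esi=34+6=40
cmp esi, 4  (cmp 40,4)
jg top: taken
or edx, 5 → edx=8|5=13
xor ecx, edx → ecx=16^13=29
After step 9: ecx = 29.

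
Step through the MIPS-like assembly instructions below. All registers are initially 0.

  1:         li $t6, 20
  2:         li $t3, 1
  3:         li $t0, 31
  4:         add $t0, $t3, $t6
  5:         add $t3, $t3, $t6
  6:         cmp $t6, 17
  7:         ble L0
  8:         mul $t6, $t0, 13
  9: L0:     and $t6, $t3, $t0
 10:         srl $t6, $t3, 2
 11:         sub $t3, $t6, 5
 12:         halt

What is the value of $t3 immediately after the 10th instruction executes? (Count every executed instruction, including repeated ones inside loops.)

21

$t6=20
$t3=1
$t0=31
$t0=1+20=21
$t3=1+20=21
cmp $t6, 17  (cmp 20,17)
ble L0: not taken
$t6=21*13=273
$t6=21&21=21
$t6=21>>2=5
After step 10: $t3 = 21.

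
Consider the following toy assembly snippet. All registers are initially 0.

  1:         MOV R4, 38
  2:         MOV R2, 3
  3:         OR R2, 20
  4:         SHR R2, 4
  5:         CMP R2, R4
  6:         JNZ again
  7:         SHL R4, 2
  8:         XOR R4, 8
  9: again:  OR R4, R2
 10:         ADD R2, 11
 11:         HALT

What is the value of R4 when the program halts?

39

after MOV R4, 38: R4=38
after MOV R2, 3: R2=3
after OR R2, 20: R2=3|20=23
after SHR R2, 4: R2=23>>4=1
CMP R2, R4  (cmp 1,38)
JNZ again: taken
after OR R4, R2: R4=38|1=39
after ADD R2, 11: R2=1+11=12
halt.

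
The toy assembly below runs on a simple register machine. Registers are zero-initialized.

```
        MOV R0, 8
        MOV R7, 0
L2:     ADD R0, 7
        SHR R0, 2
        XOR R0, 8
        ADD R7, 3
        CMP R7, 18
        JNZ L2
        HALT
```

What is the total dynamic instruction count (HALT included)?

39

R0=8
R7=0
R0=8+7=15
R0=15>>2=3
R0=3^8=11
R7=0+3=3
CMP R7, 18  (cmp 3,18)
JNZ L2: taken
R0=11+7=18
R0=18>>2=4
R0=4^8=12
R7=3+3=6
CMP R7, 18  (cmp 6,18)
JNZ L2: taken
R0=12+7=19
R0=19>>2=4
R0=4^8=12
R7=6+3=9
CMP R7, 18  (cmp 9,18)
JNZ L2: taken
R0=12+7=19
R0=19>>2=4
R0=4^8=12
R7=9+3=12
CMP R7, 18  (cmp 12,18)
JNZ L2: taken
R0=12+7=19
R0=19>>2=4
R0=4^8=12
R7=12+3=15
CMP R7, 18  (cmp 15,18)
JNZ L2: taken
R0=12+7=19
R0=19>>2=4
R0=4^8=12
R7=15+3=18
CMP R7, 18  (cmp 18,18)
JNZ L2: not taken
halt.
Total executed instructions: 39.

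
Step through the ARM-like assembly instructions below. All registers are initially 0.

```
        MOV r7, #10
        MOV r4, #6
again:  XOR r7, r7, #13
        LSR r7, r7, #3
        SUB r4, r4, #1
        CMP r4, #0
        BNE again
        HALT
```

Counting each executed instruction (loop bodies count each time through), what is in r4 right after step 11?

4

after MOV r7, #10: r7=10
after MOV r4, #6: r4=6
after XOR r7, r7, #13: r7=10^13=7
after LSR r7, r7, #3: r7=7>>3=0
after SUB r4, r4, #1: r4=6-1=5
CMP r4, #0  (cmp 5,0)
BNE again: taken
after XOR r7, r7, #13: r7=0^13=13
after LSR r7, r7, #3: r7=13>>3=1
after SUB r4, r4, #1: r4=5-1=4
CMP r4, #0  (cmp 4,0)
After step 11: r4 = 4.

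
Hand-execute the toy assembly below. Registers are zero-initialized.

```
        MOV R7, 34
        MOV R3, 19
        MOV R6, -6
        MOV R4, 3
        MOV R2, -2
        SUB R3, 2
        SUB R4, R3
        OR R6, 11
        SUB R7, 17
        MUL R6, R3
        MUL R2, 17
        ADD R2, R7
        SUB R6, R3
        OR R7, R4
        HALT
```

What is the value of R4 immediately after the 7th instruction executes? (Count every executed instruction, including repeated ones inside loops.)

MOV R7, 34 → R7=34
MOV R3, 19 → R3=19
MOV R6, -6 → R6=-6
MOV R4, 3 → R4=3
MOV R2, -2 → R2=-2
SUB R3, 2 → R3=19-2=17
SUB R4, R3 → R4=3-17=-14
After step 7: R4 = -14.

-14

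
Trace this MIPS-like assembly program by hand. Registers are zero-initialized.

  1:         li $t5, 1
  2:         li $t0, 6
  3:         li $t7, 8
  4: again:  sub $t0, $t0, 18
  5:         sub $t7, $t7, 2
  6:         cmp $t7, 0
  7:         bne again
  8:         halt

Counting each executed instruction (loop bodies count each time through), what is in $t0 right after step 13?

-48

$t5=1
$t0=6
$t7=8
$t0=6-18=-12
$t7=8-2=6
cmp $t7, 0  (cmp 6,0)
bne again: taken
$t0=(-12)-18=-30
$t7=6-2=4
cmp $t7, 0  (cmp 4,0)
bne again: taken
$t0=(-30)-18=-48
$t7=4-2=2
After step 13: $t0 = -48.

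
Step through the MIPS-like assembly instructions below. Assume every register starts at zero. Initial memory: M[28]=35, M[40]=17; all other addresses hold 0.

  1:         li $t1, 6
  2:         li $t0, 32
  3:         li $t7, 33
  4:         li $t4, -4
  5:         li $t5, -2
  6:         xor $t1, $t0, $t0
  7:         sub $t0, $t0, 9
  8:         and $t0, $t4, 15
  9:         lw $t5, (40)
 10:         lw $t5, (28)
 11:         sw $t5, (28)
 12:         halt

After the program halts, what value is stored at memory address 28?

li $t1, 6 → $t1=6
li $t0, 32 → $t0=32
li $t7, 33 → $t7=33
li $t4, -4 → $t4=-4
li $t5, -2 → $t5=-2
xor $t1, $t0, $t0 → $t1=32^32=0
sub $t0, $t0, 9 → $t0=32-9=23
and $t0, $t4, 15 → $t0=(-4)&15=12
lw $t5, (40) → $t5=M[40]=17
lw $t5, (28) → $t5=M[28]=35
sw $t5, (28) → M[28]=35
halt.

35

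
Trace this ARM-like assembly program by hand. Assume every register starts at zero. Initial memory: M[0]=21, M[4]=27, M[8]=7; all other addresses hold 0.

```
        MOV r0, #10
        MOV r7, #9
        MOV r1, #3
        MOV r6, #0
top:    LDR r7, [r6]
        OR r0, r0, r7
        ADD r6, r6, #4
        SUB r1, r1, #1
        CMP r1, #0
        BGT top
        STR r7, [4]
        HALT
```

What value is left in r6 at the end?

12

r0=10
r7=9
r1=3
r6=0
r7=M[0]=21
r0=10|21=31
r6=0+4=4
r1=3-1=2
CMP r1, #0  (cmp 2,0)
BGT top: taken
r7=M[4]=27
r0=31|27=31
r6=4+4=8
r1=2-1=1
CMP r1, #0  (cmp 1,0)
BGT top: taken
r7=M[8]=7
r0=31|7=31
r6=8+4=12
r1=1-1=0
CMP r1, #0  (cmp 0,0)
BGT top: not taken
STR r7, [4] → M[4]=7
halt.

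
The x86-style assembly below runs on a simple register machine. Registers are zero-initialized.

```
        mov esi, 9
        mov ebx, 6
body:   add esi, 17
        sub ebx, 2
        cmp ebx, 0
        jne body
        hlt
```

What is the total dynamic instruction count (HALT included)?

after mov esi, 9: esi=9
after mov ebx, 6: ebx=6
after add esi, 17: esi=9+17=26
after sub ebx, 2: ebx=6-2=4
cmp ebx, 0  (cmp 4,0)
jne body: taken
after add esi, 17: esi=26+17=43
after sub ebx, 2: ebx=4-2=2
cmp ebx, 0  (cmp 2,0)
jne body: taken
after add esi, 17: esi=43+17=60
after sub ebx, 2: ebx=2-2=0
cmp ebx, 0  (cmp 0,0)
jne body: not taken
halt.
Total executed instructions: 15.

15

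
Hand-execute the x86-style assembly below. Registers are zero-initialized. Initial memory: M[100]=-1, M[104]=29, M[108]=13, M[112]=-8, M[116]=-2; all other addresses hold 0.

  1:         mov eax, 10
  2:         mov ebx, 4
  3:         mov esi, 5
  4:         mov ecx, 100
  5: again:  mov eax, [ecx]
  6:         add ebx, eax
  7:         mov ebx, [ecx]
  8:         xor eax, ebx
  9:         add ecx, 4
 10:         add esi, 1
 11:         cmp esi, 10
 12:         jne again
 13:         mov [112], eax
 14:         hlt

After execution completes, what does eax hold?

0

mov eax, 10 → eax=10
mov ebx, 4 → ebx=4
mov esi, 5 → esi=5
mov ecx, 100 → ecx=100
mov eax, [ecx] → eax=M[100]=-1
add ebx, eax → ebx=4+(-1)=3
mov ebx, [ecx] → ebx=M[100]=-1
xor eax, ebx → eax=(-1)^(-1)=0
add ecx, 4 → ecx=100+4=104
add esi, 1 → esi=5+1=6
cmp esi, 10  (cmp 6,10)
jne again: taken
mov eax, [ecx] → eax=M[104]=29
add ebx, eax → ebx=(-1)+29=28
mov ebx, [ecx] → ebx=M[104]=29
xor eax, ebx → eax=29^29=0
add ecx, 4 → ecx=104+4=108
add esi, 1 → esi=6+1=7
cmp esi, 10  (cmp 7,10)
jne again: taken
mov eax, [ecx] → eax=M[108]=13
add ebx, eax → ebx=29+13=42
mov ebx, [ecx] → ebx=M[108]=13
xor eax, ebx → eax=13^13=0
add ecx, 4 → ecx=108+4=112
add esi, 1 → esi=7+1=8
cmp esi, 10  (cmp 8,10)
jne again: taken
mov eax, [ecx] → eax=M[112]=-8
add ebx, eax → ebx=13+(-8)=5
mov ebx, [ecx] → ebx=M[112]=-8
xor eax, ebx → eax=(-8)^(-8)=0
add ecx, 4 → ecx=112+4=116
add esi, 1 → esi=8+1=9
cmp esi, 10  (cmp 9,10)
jne again: taken
mov eax, [ecx] → eax=M[116]=-2
add ebx, eax → ebx=(-8)+(-2)=-10
mov ebx, [ecx] → ebx=M[116]=-2
xor eax, ebx → eax=(-2)^(-2)=0
add ecx, 4 → ecx=116+4=120
add esi, 1 → esi=9+1=10
cmp esi, 10  (cmp 10,10)
jne again: not taken
mov [112], eax → M[112]=0
halt.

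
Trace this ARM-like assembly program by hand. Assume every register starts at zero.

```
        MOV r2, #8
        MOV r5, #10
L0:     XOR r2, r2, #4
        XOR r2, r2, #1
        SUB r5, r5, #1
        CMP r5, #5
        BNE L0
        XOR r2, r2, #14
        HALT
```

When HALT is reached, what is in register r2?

3

r2=8
r5=10
r2=8^4=12
r2=12^1=13
r5=10-1=9
CMP r5, #5  (cmp 9,5)
BNE L0: taken
r2=13^4=9
r2=9^1=8
r5=9-1=8
CMP r5, #5  (cmp 8,5)
BNE L0: taken
r2=8^4=12
r2=12^1=13
r5=8-1=7
CMP r5, #5  (cmp 7,5)
BNE L0: taken
r2=13^4=9
r2=9^1=8
r5=7-1=6
CMP r5, #5  (cmp 6,5)
BNE L0: taken
r2=8^4=12
r2=12^1=13
r5=6-1=5
CMP r5, #5  (cmp 5,5)
BNE L0: not taken
r2=13^14=3
halt.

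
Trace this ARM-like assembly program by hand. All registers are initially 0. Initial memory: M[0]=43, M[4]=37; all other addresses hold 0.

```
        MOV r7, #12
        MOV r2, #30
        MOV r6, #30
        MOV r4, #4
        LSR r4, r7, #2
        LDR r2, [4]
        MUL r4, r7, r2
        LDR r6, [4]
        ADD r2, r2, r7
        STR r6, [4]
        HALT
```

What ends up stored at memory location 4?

37

after MOV r7, #12: r7=12
after MOV r2, #30: r2=30
after MOV r6, #30: r6=30
after MOV r4, #4: r4=4
after LSR r4, r7, #2: r4=12>>2=3
after LDR r2, [4]: r2=M[4]=37
after MUL r4, r7, r2: r4=12*37=444
after LDR r6, [4]: r6=M[4]=37
after ADD r2, r2, r7: r2=37+12=49
STR r6, [4] → M[4]=37
halt.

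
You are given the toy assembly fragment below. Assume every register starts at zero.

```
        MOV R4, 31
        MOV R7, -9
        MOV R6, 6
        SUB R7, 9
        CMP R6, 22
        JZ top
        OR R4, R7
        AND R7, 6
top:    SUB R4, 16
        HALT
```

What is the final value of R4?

-17

MOV R4, 31 → R4=31
MOV R7, -9 → R7=-9
MOV R6, 6 → R6=6
SUB R7, 9 → R7=(-9)-9=-18
CMP R6, 22  (cmp 6,22)
JZ top: not taken
OR R4, R7 → R4=31|(-18)=-1
AND R7, 6 → R7=(-18)&6=6
SUB R4, 16 → R4=(-1)-16=-17
halt.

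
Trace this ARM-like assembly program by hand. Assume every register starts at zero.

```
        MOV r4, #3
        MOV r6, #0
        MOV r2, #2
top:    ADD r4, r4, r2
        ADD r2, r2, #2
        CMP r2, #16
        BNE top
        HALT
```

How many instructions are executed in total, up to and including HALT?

after MOV r4, #3: r4=3
after MOV r6, #0: r6=0
after MOV r2, #2: r2=2
after ADD r4, r4, r2: r4=3+2=5
after ADD r2, r2, #2: r2=2+2=4
CMP r2, #16  (cmp 4,16)
BNE top: taken
after ADD r4, r4, r2: r4=5+4=9
after ADD r2, r2, #2: r2=4+2=6
CMP r2, #16  (cmp 6,16)
BNE top: taken
after ADD r4, r4, r2: r4=9+6=15
after ADD r2, r2, #2: r2=6+2=8
CMP r2, #16  (cmp 8,16)
BNE top: taken
after ADD r4, r4, r2: r4=15+8=23
after ADD r2, r2, #2: r2=8+2=10
CMP r2, #16  (cmp 10,16)
BNE top: taken
after ADD r4, r4, r2: r4=23+10=33
after ADD r2, r2, #2: r2=10+2=12
CMP r2, #16  (cmp 12,16)
BNE top: taken
after ADD r4, r4, r2: r4=33+12=45
after ADD r2, r2, #2: r2=12+2=14
CMP r2, #16  (cmp 14,16)
BNE top: taken
after ADD r4, r4, r2: r4=45+14=59
after ADD r2, r2, #2: r2=14+2=16
CMP r2, #16  (cmp 16,16)
BNE top: not taken
halt.
Total executed instructions: 32.

32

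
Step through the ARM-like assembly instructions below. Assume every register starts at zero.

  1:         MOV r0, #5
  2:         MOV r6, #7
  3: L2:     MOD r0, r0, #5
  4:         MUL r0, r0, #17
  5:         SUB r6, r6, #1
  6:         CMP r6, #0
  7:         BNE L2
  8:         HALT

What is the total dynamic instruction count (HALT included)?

38

after MOV r0, #5: r0=5
after MOV r6, #7: r6=7
after MOD r0, r0, #5: r0=5%5=0
after MUL r0, r0, #17: r0=0*17=0
after SUB r6, r6, #1: r6=7-1=6
CMP r6, #0  (cmp 6,0)
BNE L2: taken
after MOD r0, r0, #5: r0=0%5=0
after MUL r0, r0, #17: r0=0*17=0
after SUB r6, r6, #1: r6=6-1=5
CMP r6, #0  (cmp 5,0)
BNE L2: taken
after MOD r0, r0, #5: r0=0%5=0
after MUL r0, r0, #17: r0=0*17=0
after SUB r6, r6, #1: r6=5-1=4
CMP r6, #0  (cmp 4,0)
BNE L2: taken
after MOD r0, r0, #5: r0=0%5=0
after MUL r0, r0, #17: r0=0*17=0
after SUB r6, r6, #1: r6=4-1=3
CMP r6, #0  (cmp 3,0)
BNE L2: taken
after MOD r0, r0, #5: r0=0%5=0
after MUL r0, r0, #17: r0=0*17=0
after SUB r6, r6, #1: r6=3-1=2
CMP r6, #0  (cmp 2,0)
BNE L2: taken
after MOD r0, r0, #5: r0=0%5=0
after MUL r0, r0, #17: r0=0*17=0
after SUB r6, r6, #1: r6=2-1=1
CMP r6, #0  (cmp 1,0)
BNE L2: taken
after MOD r0, r0, #5: r0=0%5=0
after MUL r0, r0, #17: r0=0*17=0
after SUB r6, r6, #1: r6=1-1=0
CMP r6, #0  (cmp 0,0)
BNE L2: not taken
halt.
Total executed instructions: 38.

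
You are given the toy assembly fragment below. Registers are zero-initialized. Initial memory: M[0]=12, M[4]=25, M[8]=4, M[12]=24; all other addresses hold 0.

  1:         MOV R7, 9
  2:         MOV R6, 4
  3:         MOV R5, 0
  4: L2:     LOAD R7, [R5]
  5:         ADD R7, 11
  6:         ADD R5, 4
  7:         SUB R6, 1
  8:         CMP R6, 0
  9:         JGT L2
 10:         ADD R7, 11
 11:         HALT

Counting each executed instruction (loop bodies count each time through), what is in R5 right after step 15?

8

R7=9
R6=4
R5=0
R7=M[0]=12
R7=12+11=23
R5=0+4=4
R6=4-1=3
CMP R6, 0  (cmp 3,0)
JGT L2: taken
R7=M[4]=25
R7=25+11=36
R5=4+4=8
R6=3-1=2
CMP R6, 0  (cmp 2,0)
JGT L2: taken
After step 15: R5 = 8.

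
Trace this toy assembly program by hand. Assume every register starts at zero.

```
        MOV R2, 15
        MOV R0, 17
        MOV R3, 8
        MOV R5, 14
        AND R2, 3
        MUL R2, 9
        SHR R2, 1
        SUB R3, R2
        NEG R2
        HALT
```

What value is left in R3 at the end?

R2=15
R0=17
R3=8
R5=14
R2=15&3=3
R2=3*9=27
R2=27>>1=13
R3=8-13=-5
R2=-(13)=-13
halt.

-5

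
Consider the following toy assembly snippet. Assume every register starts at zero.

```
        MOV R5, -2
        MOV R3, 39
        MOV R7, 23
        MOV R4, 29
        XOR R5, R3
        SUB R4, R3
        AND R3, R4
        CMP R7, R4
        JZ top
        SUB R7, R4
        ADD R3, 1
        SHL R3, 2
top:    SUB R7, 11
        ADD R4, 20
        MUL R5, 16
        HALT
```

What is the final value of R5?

after MOV R5, -2: R5=-2
after MOV R3, 39: R3=39
after MOV R7, 23: R7=23
after MOV R4, 29: R4=29
after XOR R5, R3: R5=(-2)^39=-39
after SUB R4, R3: R4=29-39=-10
after AND R3, R4: R3=39&(-10)=38
CMP R7, R4  (cmp 23,-10)
JZ top: not taken
after SUB R7, R4: R7=23-(-10)=33
after ADD R3, 1: R3=38+1=39
after SHL R3, 2: R3=39<<2=156
after SUB R7, 11: R7=33-11=22
after ADD R4, 20: R4=(-10)+20=10
after MUL R5, 16: R5=(-39)*16=-624
halt.

-624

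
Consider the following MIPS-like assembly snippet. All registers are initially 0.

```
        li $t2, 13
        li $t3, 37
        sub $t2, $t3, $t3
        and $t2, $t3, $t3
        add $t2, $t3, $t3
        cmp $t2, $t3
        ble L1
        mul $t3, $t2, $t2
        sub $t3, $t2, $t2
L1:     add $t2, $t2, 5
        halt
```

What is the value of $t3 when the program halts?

0

li $t2, 13 → $t2=13
li $t3, 37 → $t3=37
sub $t2, $t3, $t3 → $t2=37-37=0
and $t2, $t3, $t3 → $t2=37&37=37
add $t2, $t3, $t3 → $t2=37+37=74
cmp $t2, $t3  (cmp 74,37)
ble L1: not taken
mul $t3, $t2, $t2 → $t3=74*74=5476
sub $t3, $t2, $t2 → $t3=74-74=0
add $t2, $t2, 5 → $t2=74+5=79
halt.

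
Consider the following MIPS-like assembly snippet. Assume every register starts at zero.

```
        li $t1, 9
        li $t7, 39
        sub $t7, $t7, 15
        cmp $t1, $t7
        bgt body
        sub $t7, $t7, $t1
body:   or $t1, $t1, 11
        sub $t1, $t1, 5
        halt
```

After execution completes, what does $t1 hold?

6

$t1=9
$t7=39
$t7=39-15=24
cmp $t1, $t7  (cmp 9,24)
bgt body: not taken
$t7=24-9=15
$t1=9|11=11
$t1=11-5=6
halt.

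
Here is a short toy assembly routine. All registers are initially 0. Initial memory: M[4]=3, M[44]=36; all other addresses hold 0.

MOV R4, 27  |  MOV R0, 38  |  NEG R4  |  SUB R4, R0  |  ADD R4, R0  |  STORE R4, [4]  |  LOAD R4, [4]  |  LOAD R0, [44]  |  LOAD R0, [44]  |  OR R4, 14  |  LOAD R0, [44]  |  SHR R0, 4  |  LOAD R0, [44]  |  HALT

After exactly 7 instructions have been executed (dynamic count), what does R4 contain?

after MOV R4, 27: R4=27
after MOV R0, 38: R0=38
after NEG R4: R4=-(27)=-27
after SUB R4, R0: R4=(-27)-38=-65
after ADD R4, R0: R4=(-65)+38=-27
STORE R4, [4] → M[4]=-27
after LOAD R4, [4]: R4=M[4]=-27
After step 7: R4 = -27.

-27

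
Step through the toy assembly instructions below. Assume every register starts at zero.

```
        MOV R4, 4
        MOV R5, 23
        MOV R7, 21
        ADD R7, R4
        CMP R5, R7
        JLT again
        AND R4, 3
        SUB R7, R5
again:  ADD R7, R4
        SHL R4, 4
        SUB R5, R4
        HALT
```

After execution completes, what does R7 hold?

29

after MOV R4, 4: R4=4
after MOV R5, 23: R5=23
after MOV R7, 21: R7=21
after ADD R7, R4: R7=21+4=25
CMP R5, R7  (cmp 23,25)
JLT again: taken
after ADD R7, R4: R7=25+4=29
after SHL R4, 4: R4=4<<4=64
after SUB R5, R4: R5=23-64=-41
halt.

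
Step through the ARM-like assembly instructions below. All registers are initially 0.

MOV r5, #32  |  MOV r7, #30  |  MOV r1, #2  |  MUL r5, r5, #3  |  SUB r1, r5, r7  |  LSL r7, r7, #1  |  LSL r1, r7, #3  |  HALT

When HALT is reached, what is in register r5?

96

after MOV r5, #32: r5=32
after MOV r7, #30: r7=30
after MOV r1, #2: r1=2
after MUL r5, r5, #3: r5=32*3=96
after SUB r1, r5, r7: r1=96-30=66
after LSL r7, r7, #1: r7=30<<1=60
after LSL r1, r7, #3: r1=60<<3=480
halt.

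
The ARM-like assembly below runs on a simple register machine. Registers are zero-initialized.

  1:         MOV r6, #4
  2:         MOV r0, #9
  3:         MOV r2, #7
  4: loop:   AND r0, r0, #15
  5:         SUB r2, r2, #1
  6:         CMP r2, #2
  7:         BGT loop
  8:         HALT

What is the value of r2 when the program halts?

2

after MOV r6, #4: r6=4
after MOV r0, #9: r0=9
after MOV r2, #7: r2=7
after AND r0, r0, #15: r0=9&15=9
after SUB r2, r2, #1: r2=7-1=6
CMP r2, #2  (cmp 6,2)
BGT loop: taken
after AND r0, r0, #15: r0=9&15=9
after SUB r2, r2, #1: r2=6-1=5
CMP r2, #2  (cmp 5,2)
BGT loop: taken
after AND r0, r0, #15: r0=9&15=9
after SUB r2, r2, #1: r2=5-1=4
CMP r2, #2  (cmp 4,2)
BGT loop: taken
after AND r0, r0, #15: r0=9&15=9
after SUB r2, r2, #1: r2=4-1=3
CMP r2, #2  (cmp 3,2)
BGT loop: taken
after AND r0, r0, #15: r0=9&15=9
after SUB r2, r2, #1: r2=3-1=2
CMP r2, #2  (cmp 2,2)
BGT loop: not taken
halt.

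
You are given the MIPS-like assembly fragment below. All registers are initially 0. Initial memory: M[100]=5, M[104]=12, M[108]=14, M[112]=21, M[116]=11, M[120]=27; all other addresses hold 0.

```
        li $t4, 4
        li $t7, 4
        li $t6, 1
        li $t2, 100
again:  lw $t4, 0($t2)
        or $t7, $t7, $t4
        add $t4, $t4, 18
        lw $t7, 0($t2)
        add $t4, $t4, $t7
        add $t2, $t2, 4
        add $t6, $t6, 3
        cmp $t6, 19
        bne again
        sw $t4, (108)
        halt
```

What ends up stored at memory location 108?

$t4=4
$t7=4
$t6=1
$t2=100
$t4=M[100]=5
$t7=4|5=5
$t4=5+18=23
$t7=M[100]=5
$t4=23+5=28
$t2=100+4=104
$t6=1+3=4
cmp $t6, 19  (cmp 4,19)
bne again: taken
$t4=M[104]=12
$t7=5|12=13
$t4=12+18=30
$t7=M[104]=12
$t4=30+12=42
$t2=104+4=108
$t6=4+3=7
cmp $t6, 19  (cmp 7,19)
bne again: taken
$t4=M[108]=14
$t7=12|14=14
$t4=14+18=32
$t7=M[108]=14
$t4=32+14=46
$t2=108+4=112
$t6=7+3=10
cmp $t6, 19  (cmp 10,19)
bne again: taken
$t4=M[112]=21
$t7=14|21=31
$t4=21+18=39
$t7=M[112]=21
$t4=39+21=60
$t2=112+4=116
$t6=10+3=13
cmp $t6, 19  (cmp 13,19)
bne again: taken
$t4=M[116]=11
$t7=21|11=31
$t4=11+18=29
$t7=M[116]=11
$t4=29+11=40
$t2=116+4=120
$t6=13+3=16
cmp $t6, 19  (cmp 16,19)
bne again: taken
$t4=M[120]=27
$t7=11|27=27
$t4=27+18=45
$t7=M[120]=27
$t4=45+27=72
$t2=120+4=124
$t6=16+3=19
cmp $t6, 19  (cmp 19,19)
bne again: not taken
sw $t4, (108) → M[108]=72
halt.

72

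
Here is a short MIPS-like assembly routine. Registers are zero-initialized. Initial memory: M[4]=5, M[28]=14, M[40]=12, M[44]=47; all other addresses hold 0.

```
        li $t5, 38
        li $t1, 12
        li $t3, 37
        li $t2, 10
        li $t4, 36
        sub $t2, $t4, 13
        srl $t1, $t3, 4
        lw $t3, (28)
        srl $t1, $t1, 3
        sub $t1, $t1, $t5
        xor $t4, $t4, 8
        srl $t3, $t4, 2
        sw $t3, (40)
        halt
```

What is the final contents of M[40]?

after li $t5, 38: $t5=38
after li $t1, 12: $t1=12
after li $t3, 37: $t3=37
after li $t2, 10: $t2=10
after li $t4, 36: $t4=36
after sub $t2, $t4, 13: $t2=36-13=23
after srl $t1, $t3, 4: $t1=37>>4=2
after lw $t3, (28): $t3=M[28]=14
after srl $t1, $t1, 3: $t1=2>>3=0
after sub $t1, $t1, $t5: $t1=0-38=-38
after xor $t4, $t4, 8: $t4=36^8=44
after srl $t3, $t4, 2: $t3=44>>2=11
sw $t3, (40) → M[40]=11
halt.

11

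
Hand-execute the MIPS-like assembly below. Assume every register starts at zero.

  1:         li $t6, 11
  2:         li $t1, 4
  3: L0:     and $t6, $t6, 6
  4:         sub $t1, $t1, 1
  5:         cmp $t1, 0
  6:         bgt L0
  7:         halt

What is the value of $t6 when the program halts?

2

$t6=11
$t1=4
$t6=11&6=2
$t1=4-1=3
cmp $t1, 0  (cmp 3,0)
bgt L0: taken
$t6=2&6=2
$t1=3-1=2
cmp $t1, 0  (cmp 2,0)
bgt L0: taken
$t6=2&6=2
$t1=2-1=1
cmp $t1, 0  (cmp 1,0)
bgt L0: taken
$t6=2&6=2
$t1=1-1=0
cmp $t1, 0  (cmp 0,0)
bgt L0: not taken
halt.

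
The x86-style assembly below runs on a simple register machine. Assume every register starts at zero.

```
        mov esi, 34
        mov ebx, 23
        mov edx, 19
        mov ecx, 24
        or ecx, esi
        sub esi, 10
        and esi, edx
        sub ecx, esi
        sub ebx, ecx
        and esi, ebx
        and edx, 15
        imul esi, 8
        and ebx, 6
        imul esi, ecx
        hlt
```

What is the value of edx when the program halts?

esi=34
ebx=23
edx=19
ecx=24
ecx=24|34=58
esi=34-10=24
esi=24&19=16
ecx=58-16=42
ebx=23-42=-19
esi=16&(-19)=0
edx=19&15=3
esi=0*8=0
ebx=(-19)&6=4
esi=0*42=0
halt.

3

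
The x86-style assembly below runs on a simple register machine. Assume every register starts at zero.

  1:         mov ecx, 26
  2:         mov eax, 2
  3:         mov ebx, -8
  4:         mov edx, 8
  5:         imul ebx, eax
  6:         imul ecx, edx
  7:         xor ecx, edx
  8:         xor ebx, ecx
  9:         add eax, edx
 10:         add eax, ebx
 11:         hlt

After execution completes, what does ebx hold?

ecx=26
eax=2
ebx=-8
edx=8
ebx=(-8)*2=-16
ecx=26*8=208
ecx=208^8=216
ebx=(-16)^216=-216
eax=2+8=10
eax=10+(-216)=-206
halt.

-216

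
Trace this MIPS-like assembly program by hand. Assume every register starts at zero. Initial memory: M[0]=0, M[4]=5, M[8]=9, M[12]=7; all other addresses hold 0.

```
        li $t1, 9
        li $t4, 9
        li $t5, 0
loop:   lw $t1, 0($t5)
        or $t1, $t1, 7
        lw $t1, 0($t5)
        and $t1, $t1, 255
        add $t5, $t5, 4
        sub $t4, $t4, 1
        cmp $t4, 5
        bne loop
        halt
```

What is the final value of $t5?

li $t1, 9 → $t1=9
li $t4, 9 → $t4=9
li $t5, 0 → $t5=0
lw $t1, 0($t5) → $t1=M[0]=0
or $t1, $t1, 7 → $t1=0|7=7
lw $t1, 0($t5) → $t1=M[0]=0
and $t1, $t1, 255 → $t1=0&255=0
add $t5, $t5, 4 → $t5=0+4=4
sub $t4, $t4, 1 → $t4=9-1=8
cmp $t4, 5  (cmp 8,5)
bne loop: taken
lw $t1, 0($t5) → $t1=M[4]=5
or $t1, $t1, 7 → $t1=5|7=7
lw $t1, 0($t5) → $t1=M[4]=5
and $t1, $t1, 255 → $t1=5&255=5
add $t5, $t5, 4 → $t5=4+4=8
sub $t4, $t4, 1 → $t4=8-1=7
cmp $t4, 5  (cmp 7,5)
bne loop: taken
lw $t1, 0($t5) → $t1=M[8]=9
or $t1, $t1, 7 → $t1=9|7=15
lw $t1, 0($t5) → $t1=M[8]=9
and $t1, $t1, 255 → $t1=9&255=9
add $t5, $t5, 4 → $t5=8+4=12
sub $t4, $t4, 1 → $t4=7-1=6
cmp $t4, 5  (cmp 6,5)
bne loop: taken
lw $t1, 0($t5) → $t1=M[12]=7
or $t1, $t1, 7 → $t1=7|7=7
lw $t1, 0($t5) → $t1=M[12]=7
and $t1, $t1, 255 → $t1=7&255=7
add $t5, $t5, 4 → $t5=12+4=16
sub $t4, $t4, 1 → $t4=6-1=5
cmp $t4, 5  (cmp 5,5)
bne loop: not taken
halt.

16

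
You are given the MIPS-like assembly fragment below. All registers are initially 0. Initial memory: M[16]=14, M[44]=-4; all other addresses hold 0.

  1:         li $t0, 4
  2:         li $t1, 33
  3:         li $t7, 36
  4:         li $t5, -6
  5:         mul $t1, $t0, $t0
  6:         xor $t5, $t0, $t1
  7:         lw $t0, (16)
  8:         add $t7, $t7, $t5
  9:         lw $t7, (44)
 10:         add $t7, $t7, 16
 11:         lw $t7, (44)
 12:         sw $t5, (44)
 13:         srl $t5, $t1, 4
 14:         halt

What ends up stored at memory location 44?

20

$t0=4
$t1=33
$t7=36
$t5=-6
$t1=4*4=16
$t5=4^16=20
$t0=M[16]=14
$t7=36+20=56
$t7=M[44]=-4
$t7=(-4)+16=12
$t7=M[44]=-4
sw $t5, (44) → M[44]=20
$t5=16>>4=1
halt.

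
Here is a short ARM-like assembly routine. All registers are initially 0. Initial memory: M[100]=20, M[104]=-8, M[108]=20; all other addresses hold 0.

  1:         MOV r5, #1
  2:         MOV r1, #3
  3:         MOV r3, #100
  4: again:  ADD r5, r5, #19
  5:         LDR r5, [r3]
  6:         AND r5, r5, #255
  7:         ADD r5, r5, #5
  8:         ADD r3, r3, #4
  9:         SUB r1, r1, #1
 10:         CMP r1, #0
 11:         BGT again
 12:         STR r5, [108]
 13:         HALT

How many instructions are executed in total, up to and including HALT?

29

after MOV r5, #1: r5=1
after MOV r1, #3: r1=3
after MOV r3, #100: r3=100
after ADD r5, r5, #19: r5=1+19=20
after LDR r5, [r3]: r5=M[100]=20
after AND r5, r5, #255: r5=20&255=20
after ADD r5, r5, #5: r5=20+5=25
after ADD r3, r3, #4: r3=100+4=104
after SUB r1, r1, #1: r1=3-1=2
CMP r1, #0  (cmp 2,0)
BGT again: taken
after ADD r5, r5, #19: r5=25+19=44
after LDR r5, [r3]: r5=M[104]=-8
after AND r5, r5, #255: r5=(-8)&255=248
after ADD r5, r5, #5: r5=248+5=253
after ADD r3, r3, #4: r3=104+4=108
after SUB r1, r1, #1: r1=2-1=1
CMP r1, #0  (cmp 1,0)
BGT again: taken
after ADD r5, r5, #19: r5=253+19=272
after LDR r5, [r3]: r5=M[108]=20
after AND r5, r5, #255: r5=20&255=20
after ADD r5, r5, #5: r5=20+5=25
after ADD r3, r3, #4: r3=108+4=112
after SUB r1, r1, #1: r1=1-1=0
CMP r1, #0  (cmp 0,0)
BGT again: not taken
STR r5, [108] → M[108]=25
halt.
Total executed instructions: 29.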